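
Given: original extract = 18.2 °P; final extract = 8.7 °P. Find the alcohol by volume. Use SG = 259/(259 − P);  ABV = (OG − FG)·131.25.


OG = 259/(259 − 18.2) = 1.0756
FG = 259/(259 − 8.7) = 1.0348
ABV = (1.0756 − 1.0348)·131.25

5.3580 % ABV


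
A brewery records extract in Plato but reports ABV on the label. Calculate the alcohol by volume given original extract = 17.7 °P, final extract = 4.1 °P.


SG = 259/(259 − P);  ABV = (OG − FG)·131.25
OG = 259/(259 − 17.7) = 1.0734
FG = 259/(259 − 4.1) = 1.0161
ABV = (1.0734 − 1.0161)·131.25

7.5164 % ABV


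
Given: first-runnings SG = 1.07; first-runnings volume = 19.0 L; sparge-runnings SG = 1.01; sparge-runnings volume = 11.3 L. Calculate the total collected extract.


total = Σ (SG_i − 1)·1000·V_i
first = (1.07 − 1)·1000·19.0 = 1330.0000
sparge = (1.01 − 1)·1000·11.3 = 113.0000
total = 1330.0000 + 113.0000

1443.0000 gravity·L


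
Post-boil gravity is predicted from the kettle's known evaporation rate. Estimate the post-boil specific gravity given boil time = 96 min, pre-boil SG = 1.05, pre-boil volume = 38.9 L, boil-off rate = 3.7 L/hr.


V_post = V_pre − rate·(t/60);  SG_post = 1 + (SG_pre−1)·V_pre/V_post
V_post = 38.9 − 3.7·(96/60) = 32.9800
SG_post = 1 + (1.05 − 1)·38.9/32.9800

1.0590


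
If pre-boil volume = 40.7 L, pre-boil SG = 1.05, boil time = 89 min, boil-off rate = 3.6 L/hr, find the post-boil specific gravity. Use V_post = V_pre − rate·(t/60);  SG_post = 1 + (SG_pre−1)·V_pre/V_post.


V_post = 40.7 − 3.6·(89/60) = 35.3600
SG_post = 1 + (1.05 − 1)·40.7/35.3600

1.0576


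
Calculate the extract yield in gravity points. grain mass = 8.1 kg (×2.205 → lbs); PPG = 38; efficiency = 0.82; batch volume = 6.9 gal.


points = lbs × PPG × eff / vol
lbs = 8.1 × 2.205 = 17.8605
points = 17.8605 × 38 × 0.82 / 6.9

80.6570 points


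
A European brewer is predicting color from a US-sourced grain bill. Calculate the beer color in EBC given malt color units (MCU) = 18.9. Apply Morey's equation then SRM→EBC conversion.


SRM = 1.4922·MCU^0.6859;  EBC = SRM·1.97
SRM = 1.4922·18.9^0.6859 = 11.2035
EBC = 11.2035·1.97

22.0708 EBC


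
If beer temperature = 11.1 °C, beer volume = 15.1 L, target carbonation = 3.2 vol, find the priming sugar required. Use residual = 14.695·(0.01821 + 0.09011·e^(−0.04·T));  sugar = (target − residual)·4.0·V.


residual = 14.695·(0.01821 + 0.09011·e^(−0.04·11.1)) = 1.1170
sugar = (3.2 − 1.1170)·4.0·15.1

125.8130 g


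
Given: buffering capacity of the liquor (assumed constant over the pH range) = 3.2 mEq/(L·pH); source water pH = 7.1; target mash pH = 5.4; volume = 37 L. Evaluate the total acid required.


acid = buffering capacity · (pH_source − pH_target) · V
acid = 3.2 · (7.1 − 5.4) · 37

201.2800 mEq


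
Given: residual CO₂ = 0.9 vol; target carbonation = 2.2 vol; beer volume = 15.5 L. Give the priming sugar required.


sugar = (target − residual)·4.0·V
sugar = (2.2 − 0.9)·4.0·15.5

80.6000 g


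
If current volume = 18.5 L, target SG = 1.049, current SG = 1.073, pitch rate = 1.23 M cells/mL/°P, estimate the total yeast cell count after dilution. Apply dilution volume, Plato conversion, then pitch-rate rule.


V_w = V·((SG_c−1)/(SG_t−1)−1);  °P = 259 − 259/SG_t;  cells = rate·(V+V_w)·°P
V_w = 18.5·((1.073−1)/(1.049−1)−1) = 9.0612
V_final = 18.5 + 9.0612 = 27.5612
°P = 259 − 259/1.049 = 12.0982
cells = 1.23·27.5612·12.0982

410.1323 billion cells


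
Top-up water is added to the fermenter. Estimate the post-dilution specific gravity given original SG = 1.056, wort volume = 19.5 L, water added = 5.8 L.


SG_new = 1 + (SG_old − 1)·V_old/(V_old + V_water)
pts = (1.056 − 1)·1000·19.5/(19.5 + 5.8) = 43.1621
SG_new = 1 + 43.1621/1000

1.0432


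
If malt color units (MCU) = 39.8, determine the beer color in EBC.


SRM = 1.4922·MCU^0.6859;  EBC = SRM·1.97
SRM = 1.4922·39.8^0.6859 = 18.6718
EBC = 18.6718·1.97

36.7835 EBC


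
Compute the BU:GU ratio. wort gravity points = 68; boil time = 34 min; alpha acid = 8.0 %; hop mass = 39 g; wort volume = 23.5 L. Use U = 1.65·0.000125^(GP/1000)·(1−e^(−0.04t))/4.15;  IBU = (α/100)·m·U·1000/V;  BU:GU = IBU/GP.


U = 1.65·0.000125^(68/1000)·(1−e^(−0.04·34))/4.15 = 0.1604
IBU = (8.0/100)·39·0.1604·1000/23.5 = 21.2961
BU:GU = 21.2961/68

0.3132


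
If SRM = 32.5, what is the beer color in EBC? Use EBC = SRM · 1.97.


EBC = 32.5 · 1.97

64.0250 EBC


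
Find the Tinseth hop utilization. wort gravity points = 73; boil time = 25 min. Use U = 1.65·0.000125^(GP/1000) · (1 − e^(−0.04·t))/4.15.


bigness = 1.65·0.000125^(73/1000) = 0.8562
boil_factor = (1 − e^(−0.04·25))/4.15 = 0.1523
U = 0.8562 · 0.1523

0.1304


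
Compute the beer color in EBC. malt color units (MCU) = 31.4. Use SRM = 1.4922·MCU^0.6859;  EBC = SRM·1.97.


SRM = 1.4922·31.4^0.6859 = 15.8698
EBC = 15.8698·1.97

31.2635 EBC


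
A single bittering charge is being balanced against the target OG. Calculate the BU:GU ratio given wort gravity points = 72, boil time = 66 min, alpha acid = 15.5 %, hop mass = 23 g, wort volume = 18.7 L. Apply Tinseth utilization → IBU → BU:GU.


U = 1.65·0.000125^(GP/1000)·(1−e^(−0.04t))/4.15;  IBU = (α/100)·m·U·1000/V;  BU:GU = IBU/GP
U = 1.65·0.000125^(72/1000)·(1−e^(−0.04·66))/4.15 = 0.1933
IBU = (15.5/100)·23·0.1933·1000/18.7 = 36.8534
BU:GU = 36.8534/72

0.5119


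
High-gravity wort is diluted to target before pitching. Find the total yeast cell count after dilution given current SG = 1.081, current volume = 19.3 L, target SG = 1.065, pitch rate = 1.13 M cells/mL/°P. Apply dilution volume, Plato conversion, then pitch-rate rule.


V_w = V·((SG_c−1)/(SG_t−1)−1);  °P = 259 − 259/SG_t;  cells = rate·(V+V_w)·°P
V_w = 19.3·((1.081−1)/(1.065−1)−1) = 4.7508
V_final = 19.3 + 4.7508 = 24.0508
°P = 259 − 259/1.065 = 15.8075
cells = 1.13·24.0508·15.8075

429.6066 billion cells


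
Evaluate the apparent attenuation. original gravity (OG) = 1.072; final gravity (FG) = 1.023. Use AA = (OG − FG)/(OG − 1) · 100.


AA = (1.072 − 1.023)/(1.072 − 1) · 100

68.0556 %


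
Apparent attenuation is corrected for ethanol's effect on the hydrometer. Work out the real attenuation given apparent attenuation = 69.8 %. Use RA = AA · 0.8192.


RA = 69.8 · 0.8192

57.1802 %


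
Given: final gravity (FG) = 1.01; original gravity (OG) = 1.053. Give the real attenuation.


AA = (OG−FG)/(OG−1)·100;  RA = AA·0.8192
AA = (1.053 − 1.01)/(1.053 − 1)·100 = 81.1321
RA = 81.1321·0.8192

66.4634 %


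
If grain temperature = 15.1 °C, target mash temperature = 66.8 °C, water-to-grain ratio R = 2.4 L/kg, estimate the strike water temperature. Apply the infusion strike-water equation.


T_strike = (0.41/R)·(T_mash − T_grain) + T_mash
T_strike = (0.41/2.4)·(66.8 − 15.1) + 66.8

75.6321 °C


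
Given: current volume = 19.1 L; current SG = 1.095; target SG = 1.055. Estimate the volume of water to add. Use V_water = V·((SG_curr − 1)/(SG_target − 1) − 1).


V_water = 19.1·((1.095 − 1)/(1.055 − 1) − 1)

13.8909 L


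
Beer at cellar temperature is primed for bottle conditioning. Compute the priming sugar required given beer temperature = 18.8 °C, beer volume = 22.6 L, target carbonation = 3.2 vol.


residual = 14.695·(0.01821 + 0.09011·e^(−0.04·T));  sugar = (target − residual)·4.0·V
residual = 14.695·(0.01821 + 0.09011·e^(−0.04·18.8)) = 0.8918
sugar = (3.2 − 0.8918)·4.0·22.6

208.6578 g


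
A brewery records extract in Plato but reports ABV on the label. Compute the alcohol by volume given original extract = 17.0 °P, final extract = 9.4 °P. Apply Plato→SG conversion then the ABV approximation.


SG = 259/(259 − P);  ABV = (OG − FG)·131.25
OG = 259/(259 − 17.0) = 1.0702
FG = 259/(259 − 9.4) = 1.0377
ABV = (1.0702 − 1.0377)·131.25

4.2771 % ABV


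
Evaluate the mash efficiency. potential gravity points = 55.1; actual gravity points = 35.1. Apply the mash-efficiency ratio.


efficiency = actual / potential × 100
efficiency = 35.1 / 55.1 × 100

63.7024 %


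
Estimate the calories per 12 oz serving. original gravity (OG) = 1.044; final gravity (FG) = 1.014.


ABW = (OG−FG)·131.25·0.79/FG;  °P = 259 − 259/SG (for OG→OE and FG→AE);  RE = 0.1808·OE + 0.8192·AE;  Cal = (6.9·ABW + 4·(RE−0.1))·FG·3.55
ABW = (1.044 − 1.014)·131.25·0.79/1.014 = 3.0677
OE = 259 − 259/1.044 = 10.9157 °P
AE = 259 − 259/1.014 = 3.5759 °P
RE = 0.1808·10.9157 + 0.8192·3.5759 = 4.9030 °P
Cal = (6.9·3.0677 + 4·(4.9030−0.1))·1.014·3.55

145.3517 kcal


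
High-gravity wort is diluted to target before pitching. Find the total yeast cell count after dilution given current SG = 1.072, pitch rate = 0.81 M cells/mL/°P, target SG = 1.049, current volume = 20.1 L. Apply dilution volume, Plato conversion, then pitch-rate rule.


V_w = V·((SG_c−1)/(SG_t−1)−1);  °P = 259 − 259/SG_t;  cells = rate·(V+V_w)·°P
V_w = 20.1·((1.072−1)/(1.049−1)−1) = 9.4347
V_final = 20.1 + 9.4347 = 29.5347
°P = 259 − 259/1.049 = 12.0982
cells = 0.81·29.5347·12.0982

289.4262 billion cells


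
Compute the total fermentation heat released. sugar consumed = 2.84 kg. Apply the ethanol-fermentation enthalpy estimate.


Q = m_sugar · 590 kJ/kg
Q = 2.84 · 590

1675.6000 kJ


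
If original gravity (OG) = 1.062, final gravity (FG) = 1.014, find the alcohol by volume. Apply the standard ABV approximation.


ABV = (OG − FG) · 131.25
ABV = (1.062 − 1.014) · 131.25

6.3000 % ABV


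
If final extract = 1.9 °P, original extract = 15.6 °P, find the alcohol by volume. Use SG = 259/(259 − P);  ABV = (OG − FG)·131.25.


OG = 259/(259 − 15.6) = 1.0641
FG = 259/(259 − 1.9) = 1.0074
ABV = (1.0641 − 1.0074)·131.25

7.4421 % ABV


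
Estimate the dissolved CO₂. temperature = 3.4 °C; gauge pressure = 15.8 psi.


vols = (P + 14.695)·(0.01821 + 0.09011·e^(−0.04·T))
vols = (15.8 + 14.695)·(0.01821 + 0.09011·e^(−0.04·3.4))

2.9538 volumes


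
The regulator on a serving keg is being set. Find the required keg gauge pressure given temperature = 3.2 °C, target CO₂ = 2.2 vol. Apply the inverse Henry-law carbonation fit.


psi = vols/(0.01821 + 0.09011·e^(−0.04·T)) − 14.695
psi = 2.2/(0.01821 + 0.09011·e^(−0.04·3.2)) − 14.695

7.8706 psi


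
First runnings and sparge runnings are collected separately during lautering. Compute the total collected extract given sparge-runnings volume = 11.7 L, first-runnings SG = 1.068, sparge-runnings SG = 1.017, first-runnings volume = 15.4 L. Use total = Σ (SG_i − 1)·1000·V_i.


first = (1.068 − 1)·1000·15.4 = 1047.2000
sparge = (1.017 − 1)·1000·11.7 = 198.9000
total = 1047.2000 + 198.9000

1246.1000 gravity·L


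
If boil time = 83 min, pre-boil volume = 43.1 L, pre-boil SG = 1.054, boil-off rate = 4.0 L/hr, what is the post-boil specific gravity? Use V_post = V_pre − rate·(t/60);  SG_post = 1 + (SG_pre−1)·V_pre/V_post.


V_post = 43.1 − 4.0·(83/60) = 37.5667
SG_post = 1 + (1.054 − 1)·43.1/37.5667

1.0620


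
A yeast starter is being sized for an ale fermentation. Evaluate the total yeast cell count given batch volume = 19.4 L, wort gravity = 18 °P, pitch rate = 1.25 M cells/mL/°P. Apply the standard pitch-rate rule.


cells (billions) = rate · V_L · °P
cells = 1.25 · 19.4 · 18

436.5000 billion cells


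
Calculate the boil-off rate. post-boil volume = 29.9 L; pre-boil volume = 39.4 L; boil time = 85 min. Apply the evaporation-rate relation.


rate = (V_pre − V_post) / (t_min/60)
rate = (39.4 − 29.9) / (85/60)

6.7059 L/hr


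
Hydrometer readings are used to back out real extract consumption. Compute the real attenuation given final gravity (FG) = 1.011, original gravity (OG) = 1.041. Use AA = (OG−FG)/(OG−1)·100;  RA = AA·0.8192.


AA = (1.041 − 1.011)/(1.041 − 1)·100 = 73.1707
RA = 73.1707·0.8192

59.9415 %


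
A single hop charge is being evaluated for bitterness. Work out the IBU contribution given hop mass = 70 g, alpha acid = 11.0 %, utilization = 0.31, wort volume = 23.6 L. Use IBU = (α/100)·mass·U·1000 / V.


IBU = (11.0/100)·70·0.31·1000 / 23.6

101.1441 IBU


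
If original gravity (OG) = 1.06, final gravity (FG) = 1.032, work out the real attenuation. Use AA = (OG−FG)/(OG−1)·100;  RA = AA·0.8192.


AA = (1.06 − 1.032)/(1.06 − 1)·100 = 46.6667
RA = 46.6667·0.8192

38.2293 %


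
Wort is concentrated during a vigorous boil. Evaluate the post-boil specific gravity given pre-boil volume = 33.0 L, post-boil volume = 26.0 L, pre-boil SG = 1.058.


SG_post = 1 + (SG_pre − 1)·V_pre/V_post
pts_pre = (1.058 − 1)·1000 = 58.0000
pts_post = 58.0000·33.0/26.0 = 73.6154
SG_post = 1 + 73.6154/1000

1.0736


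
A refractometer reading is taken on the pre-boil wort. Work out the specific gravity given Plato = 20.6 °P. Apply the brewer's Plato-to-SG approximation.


SG = 259/(259 − P)
SG = 259/(259 − 20.6)

1.0864


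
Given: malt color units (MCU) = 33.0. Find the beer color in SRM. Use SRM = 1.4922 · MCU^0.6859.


SRM = 1.4922 · 33.0^0.6859

16.4201 SRM


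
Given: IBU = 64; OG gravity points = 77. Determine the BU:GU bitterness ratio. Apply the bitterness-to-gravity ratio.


BU:GU = IBU / OG_points
BU:GU = 64 / 77

0.8312


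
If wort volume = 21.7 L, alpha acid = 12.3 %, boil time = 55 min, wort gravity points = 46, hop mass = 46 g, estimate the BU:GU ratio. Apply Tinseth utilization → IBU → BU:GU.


U = 1.65·0.000125^(GP/1000)·(1−e^(−0.04t))/4.15;  IBU = (α/100)·m·U·1000/V;  BU:GU = IBU/GP
U = 1.65·0.000125^(46/1000)·(1−e^(−0.04·55))/4.15 = 0.2338
IBU = (12.3/100)·46·0.2338·1000/21.7 = 60.9670
BU:GU = 60.9670/46

1.3254


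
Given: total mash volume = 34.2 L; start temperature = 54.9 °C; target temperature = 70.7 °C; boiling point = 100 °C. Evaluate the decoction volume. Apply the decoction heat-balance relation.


V_dec = V_total·(T_target − T_start)/(T_boil − T_start)
V_dec = 34.2·(70.7 − 54.9)/(100 − 54.9)

11.9814 L


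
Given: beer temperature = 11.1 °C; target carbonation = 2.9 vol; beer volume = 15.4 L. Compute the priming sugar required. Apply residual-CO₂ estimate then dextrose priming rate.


residual = 14.695·(0.01821 + 0.09011·e^(−0.04·T));  sugar = (target − residual)·4.0·V
residual = 14.695·(0.01821 + 0.09011·e^(−0.04·11.1)) = 1.1170
sugar = (2.9 − 1.1170)·4.0·15.4

109.8326 g


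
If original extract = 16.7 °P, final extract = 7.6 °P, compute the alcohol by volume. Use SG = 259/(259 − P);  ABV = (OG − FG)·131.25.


OG = 259/(259 − 16.7) = 1.0689
FG = 259/(259 − 7.6) = 1.0302
ABV = (1.0689 − 1.0302)·131.25

5.0783 % ABV


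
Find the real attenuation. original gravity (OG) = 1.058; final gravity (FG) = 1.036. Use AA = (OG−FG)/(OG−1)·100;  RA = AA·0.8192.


AA = (1.058 − 1.036)/(1.058 − 1)·100 = 37.9310
RA = 37.9310·0.8192

31.0731 %


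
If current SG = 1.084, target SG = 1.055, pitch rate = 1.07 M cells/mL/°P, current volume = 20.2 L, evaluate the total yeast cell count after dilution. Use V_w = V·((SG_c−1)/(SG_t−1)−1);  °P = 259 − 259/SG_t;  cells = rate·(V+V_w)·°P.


V_w = 20.2·((1.084−1)/(1.055−1)−1) = 10.6509
V_final = 20.2 + 10.6509 = 30.8509
°P = 259 − 259/1.055 = 13.5024
cells = 1.07·30.8509·13.5024

445.7196 billion cells


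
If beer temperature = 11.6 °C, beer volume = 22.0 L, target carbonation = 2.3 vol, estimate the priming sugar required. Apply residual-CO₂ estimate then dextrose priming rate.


residual = 14.695·(0.01821 + 0.09011·e^(−0.04·T));  sugar = (target − residual)·4.0·V
residual = 14.695·(0.01821 + 0.09011·e^(−0.04·11.6)) = 1.1002
sugar = (2.3 − 1.1002)·4.0·22.0

105.5838 g


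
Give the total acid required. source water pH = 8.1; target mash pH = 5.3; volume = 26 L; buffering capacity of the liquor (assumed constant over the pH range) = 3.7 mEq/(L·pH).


acid = buffering capacity · (pH_source − pH_target) · V
acid = 3.7 · (8.1 − 5.3) · 26

269.3600 mEq


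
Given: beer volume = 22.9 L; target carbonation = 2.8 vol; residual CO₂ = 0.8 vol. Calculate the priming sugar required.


sugar = (target − residual)·4.0·V
sugar = (2.8 − 0.8)·4.0·22.9

183.2000 g


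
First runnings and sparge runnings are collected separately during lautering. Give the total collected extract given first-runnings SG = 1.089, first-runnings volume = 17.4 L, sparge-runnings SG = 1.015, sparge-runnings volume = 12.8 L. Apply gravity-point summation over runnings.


total = Σ (SG_i − 1)·1000·V_i
first = (1.089 − 1)·1000·17.4 = 1548.6000
sparge = (1.015 − 1)·1000·12.8 = 192.0000
total = 1548.6000 + 192.0000

1740.6000 gravity·L


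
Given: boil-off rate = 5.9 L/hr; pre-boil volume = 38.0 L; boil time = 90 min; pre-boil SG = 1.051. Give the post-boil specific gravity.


V_post = V_pre − rate·(t/60);  SG_post = 1 + (SG_pre−1)·V_pre/V_post
V_post = 38.0 − 5.9·(90/60) = 29.1500
SG_post = 1 + (1.051 − 1)·38.0/29.1500

1.0665


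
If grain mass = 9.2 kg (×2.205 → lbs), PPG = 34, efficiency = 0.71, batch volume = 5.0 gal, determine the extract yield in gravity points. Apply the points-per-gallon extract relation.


points = lbs × PPG × eff / vol
lbs = 9.2 × 2.205 = 20.2860
points = 20.2860 × 34 × 0.71 / 5.0

97.9408 points


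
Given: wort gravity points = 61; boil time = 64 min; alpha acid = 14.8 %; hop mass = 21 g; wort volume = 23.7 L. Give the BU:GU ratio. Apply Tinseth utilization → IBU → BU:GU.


U = 1.65·0.000125^(GP/1000)·(1−e^(−0.04t))/4.15;  IBU = (α/100)·m·U·1000/V;  BU:GU = IBU/GP
U = 1.65·0.000125^(61/1000)·(1−e^(−0.04·64))/4.15 = 0.2120
IBU = (14.8/100)·21·0.2120·1000/23.7 = 27.8060
BU:GU = 27.8060/61

0.4558


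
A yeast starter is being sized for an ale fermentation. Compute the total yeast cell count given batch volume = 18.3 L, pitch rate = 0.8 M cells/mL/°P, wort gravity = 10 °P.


cells (billions) = rate · V_L · °P
cells = 0.8 · 18.3 · 10

146.4000 billion cells


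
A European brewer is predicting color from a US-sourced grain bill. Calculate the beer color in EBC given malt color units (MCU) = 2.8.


SRM = 1.4922·MCU^0.6859;  EBC = SRM·1.97
SRM = 1.4922·2.8^0.6859 = 3.0237
EBC = 3.0237·1.97

5.9566 EBC


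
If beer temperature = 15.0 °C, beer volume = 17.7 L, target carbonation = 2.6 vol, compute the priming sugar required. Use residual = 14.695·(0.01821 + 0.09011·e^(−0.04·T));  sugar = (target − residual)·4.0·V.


residual = 14.695·(0.01821 + 0.09011·e^(−0.04·15.0)) = 0.9943
sugar = (2.6 − 0.9943)·4.0·17.7

113.6826 g


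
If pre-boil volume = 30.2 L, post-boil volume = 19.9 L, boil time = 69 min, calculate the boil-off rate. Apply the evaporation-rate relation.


rate = (V_pre − V_post) / (t_min/60)
rate = (30.2 − 19.9) / (69/60)

8.9565 L/hr


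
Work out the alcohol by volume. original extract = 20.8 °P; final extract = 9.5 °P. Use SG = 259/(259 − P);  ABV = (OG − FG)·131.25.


OG = 259/(259 − 20.8) = 1.0873
FG = 259/(259 − 9.5) = 1.0381
ABV = (1.0873 − 1.0381)·131.25

6.4635 % ABV


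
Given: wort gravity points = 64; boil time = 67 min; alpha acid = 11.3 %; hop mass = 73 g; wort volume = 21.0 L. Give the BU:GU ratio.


U = 1.65·0.000125^(GP/1000)·(1−e^(−0.04t))/4.15;  IBU = (α/100)·m·U·1000/V;  BU:GU = IBU/GP
U = 1.65·0.000125^(64/1000)·(1−e^(−0.04·67))/4.15 = 0.2083
IBU = (11.3/100)·73·0.2083·1000/21.0 = 81.8415
BU:GU = 81.8415/64

1.2788


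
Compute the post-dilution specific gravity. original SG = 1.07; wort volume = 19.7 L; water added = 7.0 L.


SG_new = 1 + (SG_old − 1)·V_old/(V_old + V_water)
pts = (1.07 − 1)·1000·19.7/(19.7 + 7.0) = 51.6479
SG_new = 1 + 51.6479/1000

1.0516


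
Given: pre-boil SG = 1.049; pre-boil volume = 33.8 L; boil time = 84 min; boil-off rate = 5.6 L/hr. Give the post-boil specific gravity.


V_post = V_pre − rate·(t/60);  SG_post = 1 + (SG_pre−1)·V_pre/V_post
V_post = 33.8 − 5.6·(84/60) = 25.9600
SG_post = 1 + (1.049 − 1)·33.8/25.9600

1.0638


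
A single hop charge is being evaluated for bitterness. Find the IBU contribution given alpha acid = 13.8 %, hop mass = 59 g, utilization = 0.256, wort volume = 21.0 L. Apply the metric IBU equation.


IBU = (α/100)·mass·U·1000 / V
IBU = (13.8/100)·59·0.256·1000 / 21.0

99.2549 IBU


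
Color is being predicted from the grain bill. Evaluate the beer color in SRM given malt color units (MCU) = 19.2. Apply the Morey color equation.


SRM = 1.4922 · MCU^0.6859
SRM = 1.4922 · 19.2^0.6859

11.3251 SRM


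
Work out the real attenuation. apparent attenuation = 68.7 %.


RA = AA · 0.8192
RA = 68.7 · 0.8192

56.2790 %


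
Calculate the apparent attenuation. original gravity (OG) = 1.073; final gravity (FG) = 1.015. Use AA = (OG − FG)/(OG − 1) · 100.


AA = (1.073 − 1.015)/(1.073 − 1) · 100

79.4521 %


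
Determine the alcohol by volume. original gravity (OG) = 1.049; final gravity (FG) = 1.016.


ABV = (OG − FG) · 131.25
ABV = (1.049 − 1.016) · 131.25

4.3312 % ABV


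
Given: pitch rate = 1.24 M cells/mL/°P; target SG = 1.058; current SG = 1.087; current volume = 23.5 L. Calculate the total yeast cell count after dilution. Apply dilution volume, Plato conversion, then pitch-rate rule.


V_w = V·((SG_c−1)/(SG_t−1)−1);  °P = 259 − 259/SG_t;  cells = rate·(V+V_w)·°P
V_w = 23.5·((1.087−1)/(1.058−1)−1) = 11.7500
V_final = 23.5 + 11.7500 = 35.2500
°P = 259 − 259/1.058 = 14.1985
cells = 1.24·35.2500·14.1985

620.6159 billion cells


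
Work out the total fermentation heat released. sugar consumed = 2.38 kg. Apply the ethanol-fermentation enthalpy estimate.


Q = m_sugar · 590 kJ/kg
Q = 2.38 · 590

1404.2000 kJ


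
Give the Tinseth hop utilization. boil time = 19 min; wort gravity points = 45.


U = 1.65·0.000125^(GP/1000) · (1 − e^(−0.04·t))/4.15
bigness = 1.65·0.000125^(45/1000) = 1.1011
boil_factor = (1 − e^(−0.04·19))/4.15 = 0.1283
U = 1.1011 · 0.1283

0.1412


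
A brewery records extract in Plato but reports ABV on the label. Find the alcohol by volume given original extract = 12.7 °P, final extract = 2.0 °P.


SG = 259/(259 − P);  ABV = (OG − FG)·131.25
OG = 259/(259 − 12.7) = 1.0516
FG = 259/(259 − 2.0) = 1.0078
ABV = (1.0516 − 1.0078)·131.25

5.7463 % ABV


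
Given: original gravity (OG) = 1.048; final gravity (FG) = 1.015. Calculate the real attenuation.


AA = (OG−FG)/(OG−1)·100;  RA = AA·0.8192
AA = (1.048 − 1.015)/(1.048 − 1)·100 = 68.7500
RA = 68.7500·0.8192

56.3200 %


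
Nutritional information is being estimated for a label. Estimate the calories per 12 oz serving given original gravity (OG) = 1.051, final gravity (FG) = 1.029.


ABW = (OG−FG)·131.25·0.79/FG;  °P = 259 − 259/SG (for OG→OE and FG→AE);  RE = 0.1808·OE + 0.8192·AE;  Cal = (6.9·ABW + 4·(RE−0.1))·FG·3.55
ABW = (1.051 − 1.029)·131.25·0.79/1.029 = 2.2168
OE = 259 − 259/1.051 = 12.5680 °P
AE = 259 − 259/1.029 = 7.2993 °P
RE = 0.1808·12.5680 + 0.8192·7.2993 = 8.2519 °P
Cal = (6.9·2.2168 + 4·(8.2519−0.1))·1.029·3.55

174.9901 kcal


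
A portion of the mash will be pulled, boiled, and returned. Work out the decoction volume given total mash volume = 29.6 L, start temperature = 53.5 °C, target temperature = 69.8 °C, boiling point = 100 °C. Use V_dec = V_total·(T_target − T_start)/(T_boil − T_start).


V_dec = 29.6·(69.8 − 53.5)/(100 − 53.5)

10.3759 L


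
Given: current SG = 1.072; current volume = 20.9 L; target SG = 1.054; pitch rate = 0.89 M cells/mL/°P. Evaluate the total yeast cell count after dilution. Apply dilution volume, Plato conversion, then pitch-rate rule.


V_w = V·((SG_c−1)/(SG_t−1)−1);  °P = 259 − 259/SG_t;  cells = rate·(V+V_w)·°P
V_w = 20.9·((1.072−1)/(1.054−1)−1) = 6.9667
V_final = 20.9 + 6.9667 = 27.8667
°P = 259 − 259/1.054 = 13.2694
cells = 0.89·27.8667·13.2694

329.1000 billion cells


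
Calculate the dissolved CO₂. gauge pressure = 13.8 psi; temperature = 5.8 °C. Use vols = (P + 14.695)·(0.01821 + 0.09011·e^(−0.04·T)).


vols = (13.8 + 14.695)·(0.01821 + 0.09011·e^(−0.04·5.8))

2.5549 volumes


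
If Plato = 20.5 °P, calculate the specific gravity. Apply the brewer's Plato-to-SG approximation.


SG = 259/(259 − P)
SG = 259/(259 − 20.5)

1.0860


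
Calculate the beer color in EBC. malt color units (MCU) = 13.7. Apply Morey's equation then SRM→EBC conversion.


SRM = 1.4922·MCU^0.6859;  EBC = SRM·1.97
SRM = 1.4922·13.7^0.6859 = 8.9847
EBC = 8.9847·1.97

17.6999 EBC


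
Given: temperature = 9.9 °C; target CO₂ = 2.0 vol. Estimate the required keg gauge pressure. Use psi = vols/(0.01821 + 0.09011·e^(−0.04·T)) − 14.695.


psi = 2.0/(0.01821 + 0.09011·e^(−0.04·9.9)) − 14.695

10.6681 psi


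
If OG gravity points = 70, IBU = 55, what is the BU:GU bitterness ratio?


BU:GU = IBU / OG_points
BU:GU = 55 / 70

0.7857


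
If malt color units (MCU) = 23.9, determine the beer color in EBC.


SRM = 1.4922·MCU^0.6859;  EBC = SRM·1.97
SRM = 1.4922·23.9^0.6859 = 13.1604
EBC = 13.1604·1.97

25.9261 EBC


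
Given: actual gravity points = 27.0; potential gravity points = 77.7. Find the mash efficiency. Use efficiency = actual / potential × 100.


efficiency = 27.0 / 77.7 × 100

34.7490 %


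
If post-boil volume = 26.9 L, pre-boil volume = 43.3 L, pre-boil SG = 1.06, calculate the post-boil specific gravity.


SG_post = 1 + (SG_pre − 1)·V_pre/V_post
pts_pre = (1.06 − 1)·1000 = 60.0000
pts_post = 60.0000·43.3/26.9 = 96.5799
SG_post = 1 + 96.5799/1000

1.0966


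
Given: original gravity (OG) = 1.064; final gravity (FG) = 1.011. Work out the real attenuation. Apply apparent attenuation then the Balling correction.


AA = (OG−FG)/(OG−1)·100;  RA = AA·0.8192
AA = (1.064 − 1.011)/(1.064 − 1)·100 = 82.8125
RA = 82.8125·0.8192

67.8400 %


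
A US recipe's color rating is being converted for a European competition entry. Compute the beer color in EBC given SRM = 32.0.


EBC = SRM · 1.97
EBC = 32.0 · 1.97

63.0400 EBC


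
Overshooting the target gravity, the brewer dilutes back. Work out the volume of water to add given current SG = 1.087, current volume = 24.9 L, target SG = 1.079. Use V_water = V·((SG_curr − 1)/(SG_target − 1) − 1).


V_water = 24.9·((1.087 − 1)/(1.079 − 1) − 1)

2.5215 L


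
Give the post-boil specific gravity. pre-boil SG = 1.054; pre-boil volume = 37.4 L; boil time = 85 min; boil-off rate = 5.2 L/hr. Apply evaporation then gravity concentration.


V_post = V_pre − rate·(t/60);  SG_post = 1 + (SG_pre−1)·V_pre/V_post
V_post = 37.4 − 5.2·(85/60) = 30.0333
SG_post = 1 + (1.054 − 1)·37.4/30.0333

1.0672


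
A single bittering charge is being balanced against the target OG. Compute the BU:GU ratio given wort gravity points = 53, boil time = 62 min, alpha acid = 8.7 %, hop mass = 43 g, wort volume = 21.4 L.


U = 1.65·0.000125^(GP/1000)·(1−e^(−0.04t))/4.15;  IBU = (α/100)·m·U·1000/V;  BU:GU = IBU/GP
U = 1.65·0.000125^(53/1000)·(1−e^(−0.04·62))/4.15 = 0.2263
IBU = (8.7/100)·43·0.2263·1000/21.4 = 39.5515
BU:GU = 39.5515/53

0.7463


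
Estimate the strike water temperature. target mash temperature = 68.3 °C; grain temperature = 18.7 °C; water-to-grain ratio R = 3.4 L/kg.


T_strike = (0.41/R)·(T_mash − T_grain) + T_mash
T_strike = (0.41/3.4)·(68.3 − 18.7) + 68.3

74.2812 °C


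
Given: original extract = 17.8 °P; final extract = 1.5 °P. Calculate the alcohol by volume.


SG = 259/(259 − P);  ABV = (OG − FG)·131.25
OG = 259/(259 − 17.8) = 1.0738
FG = 259/(259 − 1.5) = 1.0058
ABV = (1.0738 − 1.0058)·131.25

8.9214 % ABV


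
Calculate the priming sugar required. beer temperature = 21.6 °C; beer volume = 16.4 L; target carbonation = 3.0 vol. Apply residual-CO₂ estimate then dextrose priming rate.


residual = 14.695·(0.01821 + 0.09011·e^(−0.04·T));  sugar = (target − residual)·4.0·V
residual = 14.695·(0.01821 + 0.09011·e^(−0.04·21.6)) = 0.8257
sugar = (3.0 − 0.8257)·4.0·16.4

142.6343 g


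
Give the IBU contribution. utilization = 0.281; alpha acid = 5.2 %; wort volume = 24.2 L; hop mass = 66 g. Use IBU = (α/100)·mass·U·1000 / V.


IBU = (5.2/100)·66·0.281·1000 / 24.2

39.8509 IBU


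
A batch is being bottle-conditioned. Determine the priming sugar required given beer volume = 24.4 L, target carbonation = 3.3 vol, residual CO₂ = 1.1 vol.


sugar = (target − residual)·4.0·V
sugar = (3.3 − 1.1)·4.0·24.4

214.7200 g


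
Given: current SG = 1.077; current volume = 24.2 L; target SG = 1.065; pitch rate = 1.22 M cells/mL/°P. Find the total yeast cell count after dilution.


V_w = V·((SG_c−1)/(SG_t−1)−1);  °P = 259 − 259/SG_t;  cells = rate·(V+V_w)·°P
V_w = 24.2·((1.077−1)/(1.065−1)−1) = 4.4677
V_final = 24.2 + 4.4677 = 28.6677
°P = 259 − 259/1.065 = 15.8075
cells = 1.22·28.6677·15.8075

552.8612 billion cells


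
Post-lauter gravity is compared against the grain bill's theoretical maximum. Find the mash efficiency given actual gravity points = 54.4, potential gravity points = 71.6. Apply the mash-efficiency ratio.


efficiency = actual / potential × 100
efficiency = 54.4 / 71.6 × 100

75.9777 %


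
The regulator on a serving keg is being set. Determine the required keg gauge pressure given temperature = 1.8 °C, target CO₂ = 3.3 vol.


psi = vols/(0.01821 + 0.09011·e^(−0.04·T)) − 14.695
psi = 3.3/(0.01821 + 0.09011·e^(−0.04·1.8)) − 14.695

17.6389 psi


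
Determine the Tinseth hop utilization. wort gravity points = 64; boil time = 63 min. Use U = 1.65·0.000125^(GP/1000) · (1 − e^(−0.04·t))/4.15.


bigness = 1.65·0.000125^(64/1000) = 0.9283
boil_factor = (1 − e^(−0.04·63))/4.15 = 0.2216
U = 0.9283 · 0.2216

0.2057


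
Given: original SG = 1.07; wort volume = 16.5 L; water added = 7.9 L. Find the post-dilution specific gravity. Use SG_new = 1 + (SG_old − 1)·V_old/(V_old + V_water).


pts = (1.07 − 1)·1000·16.5/(16.5 + 7.9) = 47.3361
SG_new = 1 + 47.3361/1000

1.0473


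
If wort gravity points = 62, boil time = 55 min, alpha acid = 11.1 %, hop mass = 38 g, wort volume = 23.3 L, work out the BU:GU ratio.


U = 1.65·0.000125^(GP/1000)·(1−e^(−0.04t))/4.15;  IBU = (α/100)·m·U·1000/V;  BU:GU = IBU/GP
U = 1.65·0.000125^(62/1000)·(1−e^(−0.04·55))/4.15 = 0.2025
IBU = (11.1/100)·38·0.2025·1000/23.3 = 36.6600
BU:GU = 36.6600/62

0.5913


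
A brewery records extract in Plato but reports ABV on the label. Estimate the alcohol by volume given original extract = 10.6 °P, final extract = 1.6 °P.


SG = 259/(259 − P);  ABV = (OG − FG)·131.25
OG = 259/(259 − 10.6) = 1.0427
FG = 259/(259 − 1.6) = 1.0062
ABV = (1.0427 − 1.0062)·131.25

4.7850 % ABV


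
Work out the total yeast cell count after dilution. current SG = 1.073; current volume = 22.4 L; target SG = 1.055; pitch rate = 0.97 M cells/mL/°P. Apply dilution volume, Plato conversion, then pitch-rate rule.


V_w = V·((SG_c−1)/(SG_t−1)−1);  °P = 259 − 259/SG_t;  cells = rate·(V+V_w)·°P
V_w = 22.4·((1.073−1)/(1.055−1)−1) = 7.3309
V_final = 22.4 + 7.3309 = 29.7309
°P = 259 − 259/1.055 = 13.5024
cells = 0.97·29.7309·13.5024

389.3946 billion cells


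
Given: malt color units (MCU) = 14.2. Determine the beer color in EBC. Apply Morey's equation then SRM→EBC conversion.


SRM = 1.4922·MCU^0.6859;  EBC = SRM·1.97
SRM = 1.4922·14.2^0.6859 = 9.2083
EBC = 9.2083·1.97

18.1404 EBC


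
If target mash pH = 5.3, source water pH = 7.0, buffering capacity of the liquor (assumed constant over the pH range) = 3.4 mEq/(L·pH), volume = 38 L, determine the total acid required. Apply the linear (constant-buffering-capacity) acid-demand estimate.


acid = buffering capacity · (pH_source − pH_target) · V
acid = 3.4 · (7.0 − 5.3) · 38

219.6400 mEq


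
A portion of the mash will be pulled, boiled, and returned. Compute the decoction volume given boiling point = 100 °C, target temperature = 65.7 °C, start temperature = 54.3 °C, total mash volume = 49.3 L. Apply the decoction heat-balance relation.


V_dec = V_total·(T_target − T_start)/(T_boil − T_start)
V_dec = 49.3·(65.7 − 54.3)/(100 − 54.3)

12.2980 L


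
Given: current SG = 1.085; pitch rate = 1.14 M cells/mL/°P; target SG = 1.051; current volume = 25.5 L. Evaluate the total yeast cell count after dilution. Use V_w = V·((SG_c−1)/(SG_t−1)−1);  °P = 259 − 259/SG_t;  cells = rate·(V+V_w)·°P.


V_w = 25.5·((1.085−1)/(1.051−1)−1) = 17.0000
V_final = 25.5 + 17.0000 = 42.5000
°P = 259 − 259/1.051 = 12.5680
cells = 1.14·42.5000·12.5680

608.9211 billion cells


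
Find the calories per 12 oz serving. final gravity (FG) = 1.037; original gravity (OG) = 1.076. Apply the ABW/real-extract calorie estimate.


ABW = (OG−FG)·131.25·0.79/FG;  °P = 259 − 259/SG (for OG→OE and FG→AE);  RE = 0.1808·OE + 0.8192·AE;  Cal = (6.9·ABW + 4·(RE−0.1))·FG·3.55
ABW = (1.076 − 1.037)·131.25·0.79/1.037 = 3.8995
OE = 259 − 259/1.076 = 18.2937 °P
AE = 259 − 259/1.037 = 9.2411 °P
RE = 0.1808·18.2937 + 0.8192·9.2411 = 10.8778 °P
Cal = (6.9·3.8995 + 4·(10.8778−0.1))·1.037·3.55

257.7605 kcal


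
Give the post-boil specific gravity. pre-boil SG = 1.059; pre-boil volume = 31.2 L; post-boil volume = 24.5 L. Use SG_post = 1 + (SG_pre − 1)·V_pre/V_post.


pts_pre = (1.059 − 1)·1000 = 59.0000
pts_post = 59.0000·31.2/24.5 = 75.1347
SG_post = 1 + 75.1347/1000

1.0751


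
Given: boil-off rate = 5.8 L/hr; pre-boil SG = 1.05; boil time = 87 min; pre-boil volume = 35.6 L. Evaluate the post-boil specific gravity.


V_post = V_pre − rate·(t/60);  SG_post = 1 + (SG_pre−1)·V_pre/V_post
V_post = 35.6 − 5.8·(87/60) = 27.1900
SG_post = 1 + (1.05 − 1)·35.6/27.1900

1.0655


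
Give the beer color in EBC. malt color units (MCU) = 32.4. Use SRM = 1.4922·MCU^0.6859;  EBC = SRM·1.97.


SRM = 1.4922·32.4^0.6859 = 16.2147
EBC = 16.2147·1.97

31.9430 EBC


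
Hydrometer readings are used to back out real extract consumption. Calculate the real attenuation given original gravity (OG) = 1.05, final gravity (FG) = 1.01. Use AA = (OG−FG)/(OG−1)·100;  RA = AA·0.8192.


AA = (1.05 − 1.01)/(1.05 − 1)·100 = 80.0000
RA = 80.0000·0.8192

65.5360 %


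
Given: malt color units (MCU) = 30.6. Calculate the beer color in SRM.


SRM = 1.4922 · MCU^0.6859
SRM = 1.4922 · 30.6^0.6859

15.5913 SRM


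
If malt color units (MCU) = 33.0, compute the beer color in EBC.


SRM = 1.4922·MCU^0.6859;  EBC = SRM·1.97
SRM = 1.4922·33.0^0.6859 = 16.4201
EBC = 16.4201·1.97

32.3476 EBC


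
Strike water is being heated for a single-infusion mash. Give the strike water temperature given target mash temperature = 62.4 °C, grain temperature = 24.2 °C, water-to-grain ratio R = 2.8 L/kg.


T_strike = (0.41/R)·(T_mash − T_grain) + T_mash
T_strike = (0.41/2.8)·(62.4 − 24.2) + 62.4

67.9936 °C


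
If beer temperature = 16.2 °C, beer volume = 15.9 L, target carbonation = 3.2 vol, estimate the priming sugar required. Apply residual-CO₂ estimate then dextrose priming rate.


residual = 14.695·(0.01821 + 0.09011·e^(−0.04·T));  sugar = (target − residual)·4.0·V
residual = 14.695·(0.01821 + 0.09011·e^(−0.04·16.2)) = 0.9603
sugar = (3.2 − 0.9603)·4.0·15.9

142.4478 g


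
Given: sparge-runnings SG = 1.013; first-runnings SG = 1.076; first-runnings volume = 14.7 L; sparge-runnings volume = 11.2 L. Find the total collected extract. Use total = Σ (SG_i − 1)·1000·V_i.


first = (1.076 − 1)·1000·14.7 = 1117.2000
sparge = (1.013 − 1)·1000·11.2 = 145.6000
total = 1117.2000 + 145.6000

1262.8000 gravity·L


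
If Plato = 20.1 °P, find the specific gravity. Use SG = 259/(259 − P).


SG = 259/(259 − 20.1)

1.0841


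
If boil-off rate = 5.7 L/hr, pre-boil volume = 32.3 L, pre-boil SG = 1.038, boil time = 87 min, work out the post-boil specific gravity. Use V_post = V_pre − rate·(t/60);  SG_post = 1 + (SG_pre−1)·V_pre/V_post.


V_post = 32.3 − 5.7·(87/60) = 24.0350
SG_post = 1 + (1.038 − 1)·32.3/24.0350

1.0511


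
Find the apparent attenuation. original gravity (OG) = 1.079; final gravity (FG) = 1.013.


AA = (OG − FG)/(OG − 1) · 100
AA = (1.079 − 1.013)/(1.079 − 1) · 100

83.5443 %


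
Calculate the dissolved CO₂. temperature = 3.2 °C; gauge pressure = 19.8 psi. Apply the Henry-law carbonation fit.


vols = (P + 14.695)·(0.01821 + 0.09011·e^(−0.04·T))
vols = (19.8 + 14.695)·(0.01821 + 0.09011·e^(−0.04·3.2))

3.3630 volumes


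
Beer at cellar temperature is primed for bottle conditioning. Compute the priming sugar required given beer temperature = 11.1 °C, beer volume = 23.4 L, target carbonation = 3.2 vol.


residual = 14.695·(0.01821 + 0.09011·e^(−0.04·T));  sugar = (target − residual)·4.0·V
residual = 14.695·(0.01821 + 0.09011·e^(−0.04·11.1)) = 1.1170
sugar = (3.2 − 1.1170)·4.0·23.4

194.9685 g


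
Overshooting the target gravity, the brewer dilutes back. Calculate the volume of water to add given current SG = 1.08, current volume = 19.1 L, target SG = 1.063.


V_water = V·((SG_curr − 1)/(SG_target − 1) − 1)
V_water = 19.1·((1.08 − 1)/(1.063 − 1) − 1)

5.1540 L


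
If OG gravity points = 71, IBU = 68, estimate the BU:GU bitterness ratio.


BU:GU = IBU / OG_points
BU:GU = 68 / 71

0.9577


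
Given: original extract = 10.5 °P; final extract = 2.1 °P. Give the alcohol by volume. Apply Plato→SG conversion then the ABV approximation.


SG = 259/(259 − P);  ABV = (OG − FG)·131.25
OG = 259/(259 − 10.5) = 1.0423
FG = 259/(259 − 2.1) = 1.0082
ABV = (1.0423 − 1.0082)·131.25

4.4729 % ABV


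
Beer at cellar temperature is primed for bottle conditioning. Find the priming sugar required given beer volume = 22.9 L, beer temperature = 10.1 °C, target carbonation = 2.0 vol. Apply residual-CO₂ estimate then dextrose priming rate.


residual = 14.695·(0.01821 + 0.09011·e^(−0.04·T));  sugar = (target − residual)·4.0·V
residual = 14.695·(0.01821 + 0.09011·e^(−0.04·10.1)) = 1.1517
sugar = (2.0 − 1.1517)·4.0·22.9

77.7072 g


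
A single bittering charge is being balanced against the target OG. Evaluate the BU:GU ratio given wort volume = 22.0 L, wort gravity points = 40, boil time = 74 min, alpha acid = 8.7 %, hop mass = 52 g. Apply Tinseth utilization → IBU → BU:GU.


U = 1.65·0.000125^(GP/1000)·(1−e^(−0.04t))/4.15;  IBU = (α/100)·m·U·1000/V;  BU:GU = IBU/GP
U = 1.65·0.000125^(40/1000)·(1−e^(−0.04·74))/4.15 = 0.2632
IBU = (8.7/100)·52·0.2632·1000/22.0 = 54.1132
BU:GU = 54.1132/40

1.3528


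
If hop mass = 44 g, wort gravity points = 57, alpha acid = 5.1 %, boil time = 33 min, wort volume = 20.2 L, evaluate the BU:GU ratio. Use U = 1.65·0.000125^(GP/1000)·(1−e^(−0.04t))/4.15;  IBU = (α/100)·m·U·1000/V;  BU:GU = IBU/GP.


U = 1.65·0.000125^(57/1000)·(1−e^(−0.04·33))/4.15 = 0.1746
IBU = (5.1/100)·44·0.1746·1000/20.2 = 19.3934
BU:GU = 19.3934/57

0.3402


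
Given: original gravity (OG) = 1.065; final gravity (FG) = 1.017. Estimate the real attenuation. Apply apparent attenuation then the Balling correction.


AA = (OG−FG)/(OG−1)·100;  RA = AA·0.8192
AA = (1.065 − 1.017)/(1.065 − 1)·100 = 73.8462
RA = 73.8462·0.8192

60.4948 %
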